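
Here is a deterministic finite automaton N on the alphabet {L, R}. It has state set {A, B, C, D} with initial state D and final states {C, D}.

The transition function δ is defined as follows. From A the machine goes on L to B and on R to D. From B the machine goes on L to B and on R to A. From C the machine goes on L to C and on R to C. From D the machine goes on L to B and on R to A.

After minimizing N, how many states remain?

3

States {C} cannot be reached from the start state, so discard them.
Initial partition by acceptance: {D} | {A,B}.
Refine {A,B} on symbol R: members go to different blocks, giving {A} and {B}.
Stable partition: {D} | {A} | {B} — 3 equivalence classes.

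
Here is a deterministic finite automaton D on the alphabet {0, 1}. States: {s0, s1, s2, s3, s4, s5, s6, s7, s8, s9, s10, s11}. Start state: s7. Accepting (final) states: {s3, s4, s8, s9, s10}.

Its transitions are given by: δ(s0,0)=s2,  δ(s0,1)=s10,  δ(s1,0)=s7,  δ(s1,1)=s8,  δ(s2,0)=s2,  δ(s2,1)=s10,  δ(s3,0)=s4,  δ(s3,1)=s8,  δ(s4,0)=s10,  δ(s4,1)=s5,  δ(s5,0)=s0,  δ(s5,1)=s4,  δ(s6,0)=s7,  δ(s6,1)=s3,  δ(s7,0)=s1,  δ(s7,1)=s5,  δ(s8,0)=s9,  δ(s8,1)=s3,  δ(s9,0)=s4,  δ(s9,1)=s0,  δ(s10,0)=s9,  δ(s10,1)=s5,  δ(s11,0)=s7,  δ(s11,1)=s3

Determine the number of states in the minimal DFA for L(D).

5

States {s6,s11} cannot be reached from the start state, so discard them.
P0 = {s3,s4,s8,s9,s10} | {s0,s1,s2,s5,s7}.
Refine {s3,s4,s8,s9,s10} on symbol 1: members go to different blocks, giving {s4,s9,s10} and {s3,s8}.
Split {s0,s1,s2,s5,s7} by δ(·,1) → {s0,s2,s5} and {s1} and {s7}.
The partition is now stable with 5 blocks: {s4,s9,s10} | {s0,s2,s5} | {s3,s8} | {s1} | {s7}.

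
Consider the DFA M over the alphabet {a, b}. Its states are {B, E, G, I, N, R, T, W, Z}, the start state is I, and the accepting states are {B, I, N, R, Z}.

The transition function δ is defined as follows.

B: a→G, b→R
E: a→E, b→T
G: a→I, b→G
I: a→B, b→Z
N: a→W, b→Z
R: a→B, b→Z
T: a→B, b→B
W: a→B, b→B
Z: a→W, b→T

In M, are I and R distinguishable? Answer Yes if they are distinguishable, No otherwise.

States {E,N} cannot be reached from the start state, so discard them.
Initial partition by acceptance: {B,I,R,Z} | {G,T,W}.
Refine {B,I,R,Z} on symbol a: members go to different blocks, giving {I,R} and {B,Z}.
On input a, block {G,T,W} splits into {T,W} and {G}.
On input a, block {B,Z} splits into {B} and {Z}.
Stable partition: {I,R} | {T,W} | {B} | {G} | {Z} — 5 equivalence classes.
I and R lie in the same block of the stable partition, so they are equivalent — no string distinguishes them.

No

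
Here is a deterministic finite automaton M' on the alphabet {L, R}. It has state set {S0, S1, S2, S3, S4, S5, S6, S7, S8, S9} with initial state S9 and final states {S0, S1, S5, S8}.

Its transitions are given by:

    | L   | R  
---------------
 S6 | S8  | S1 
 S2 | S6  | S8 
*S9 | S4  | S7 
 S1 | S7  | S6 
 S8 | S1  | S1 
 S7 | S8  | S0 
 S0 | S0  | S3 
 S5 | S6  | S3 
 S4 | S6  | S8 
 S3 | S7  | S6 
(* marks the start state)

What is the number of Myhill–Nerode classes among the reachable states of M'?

8

States {S2,S5} cannot be reached from the start state, so discard them.
Initial partition by acceptance: {S0,S1,S8} | {S3,S4,S6,S7,S9}.
Refine {S0,S1,S8} on symbol L: members go to different blocks, giving {S0,S8} and {S1}.
Split {S0,S8} by δ(·,L) → {S0} and {S8}.
Split {S3,S4,S6,S7,S9} by δ(·,L) → {S3,S4,S9} and {S6,S7}.
Split {S3,S4,S9} by δ(·,L) → {S3,S4} and {S9}.
On input R, block {S3,S4} splits into {S3} and {S4}.
Split {S6,S7} by δ(·,R) → {S6} and {S7}.
Stable partition: {S0} | {S3} | {S1} | {S8} | {S6} | {S9} | {S4} | {S7} — 8 equivalence classes.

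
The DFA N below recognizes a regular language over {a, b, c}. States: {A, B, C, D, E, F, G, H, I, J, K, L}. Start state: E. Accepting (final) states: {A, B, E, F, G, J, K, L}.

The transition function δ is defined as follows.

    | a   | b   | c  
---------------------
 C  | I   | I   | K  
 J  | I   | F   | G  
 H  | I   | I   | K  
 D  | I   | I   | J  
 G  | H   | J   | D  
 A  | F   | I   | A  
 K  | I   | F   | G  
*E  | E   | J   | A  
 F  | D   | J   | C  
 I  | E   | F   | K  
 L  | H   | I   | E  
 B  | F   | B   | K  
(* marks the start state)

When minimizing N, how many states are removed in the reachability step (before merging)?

2

No path from E leads to B, L; the other 10 states are all reachable.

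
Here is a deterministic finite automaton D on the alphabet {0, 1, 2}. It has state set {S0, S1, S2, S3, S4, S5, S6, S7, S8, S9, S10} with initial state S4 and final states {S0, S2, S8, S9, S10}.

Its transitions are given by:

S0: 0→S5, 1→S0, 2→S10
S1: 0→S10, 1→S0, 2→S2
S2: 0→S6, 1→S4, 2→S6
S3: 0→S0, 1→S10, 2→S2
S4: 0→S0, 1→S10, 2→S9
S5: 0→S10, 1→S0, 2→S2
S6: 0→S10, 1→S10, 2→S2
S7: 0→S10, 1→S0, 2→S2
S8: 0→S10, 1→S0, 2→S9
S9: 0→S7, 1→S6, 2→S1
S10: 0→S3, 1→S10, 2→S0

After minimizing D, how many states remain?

First remove the unreachable states {S8}; 10 states remain.
P0 = {S0,S2,S9,S10} | {S1,S3,S4,S5,S6,S7}.
Split {S0,S2,S9,S10} by δ(·,1) → {S0,S10} and {S2,S9}.
Stable partition: {S0,S10} | {S1,S3,S4,S5,S6,S7} | {S2,S9} — 3 equivalence classes.

3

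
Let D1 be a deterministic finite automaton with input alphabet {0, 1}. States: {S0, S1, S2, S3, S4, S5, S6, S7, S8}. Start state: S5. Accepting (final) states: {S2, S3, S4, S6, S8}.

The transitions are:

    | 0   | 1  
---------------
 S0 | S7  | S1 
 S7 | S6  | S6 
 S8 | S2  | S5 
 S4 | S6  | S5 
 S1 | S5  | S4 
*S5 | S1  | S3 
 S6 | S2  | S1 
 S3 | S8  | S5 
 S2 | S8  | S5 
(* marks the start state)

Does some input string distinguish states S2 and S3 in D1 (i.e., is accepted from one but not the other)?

No

Reachable states from the start: {S1,S2,S3,S4,S5,S6,S8}. Unreachable: {S0,S7} — drop them.
Start with accepting vs non-accepting: {S2,S3,S4,S6,S8} | {S1,S5}.
The partition is now stable with 2 blocks: {S2,S3,S4,S6,S8} | {S1,S5}.
S2 and S3 lie in the same block of the stable partition, so they are equivalent — no string distinguishes them.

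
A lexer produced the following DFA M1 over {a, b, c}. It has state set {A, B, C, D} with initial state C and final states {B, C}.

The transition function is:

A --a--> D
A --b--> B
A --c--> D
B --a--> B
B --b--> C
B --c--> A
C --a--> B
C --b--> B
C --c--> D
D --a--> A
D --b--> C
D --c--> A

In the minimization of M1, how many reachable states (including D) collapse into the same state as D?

2

P0 = {B,C} | {A,D}.
The partition is now stable with 2 blocks: {B,C} | {A,D}.
The equivalence class containing D is {A,D}, of size 2.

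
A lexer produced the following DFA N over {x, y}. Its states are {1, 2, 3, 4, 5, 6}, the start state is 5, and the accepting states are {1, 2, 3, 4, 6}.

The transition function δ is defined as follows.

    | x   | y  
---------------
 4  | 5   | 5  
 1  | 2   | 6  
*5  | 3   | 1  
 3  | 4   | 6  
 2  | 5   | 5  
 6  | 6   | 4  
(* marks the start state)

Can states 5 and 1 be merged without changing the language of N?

No

All states are reachable from the start state.
Initial partition by acceptance: {1,2,3,4,6} | {5}.
Split {1,2,3,4,6} by δ(·,x) → {1,3,6} and {2,4}.
Split {1,3,6} by δ(·,x) → {1,3} and {6}.
The partition is now stable with 4 blocks: {1,3} | {5} | {2,4} | {6}.
5 and 1 end up in different blocks, so they are distinguishable. For instance, the string 'ε' is accepted from only 1.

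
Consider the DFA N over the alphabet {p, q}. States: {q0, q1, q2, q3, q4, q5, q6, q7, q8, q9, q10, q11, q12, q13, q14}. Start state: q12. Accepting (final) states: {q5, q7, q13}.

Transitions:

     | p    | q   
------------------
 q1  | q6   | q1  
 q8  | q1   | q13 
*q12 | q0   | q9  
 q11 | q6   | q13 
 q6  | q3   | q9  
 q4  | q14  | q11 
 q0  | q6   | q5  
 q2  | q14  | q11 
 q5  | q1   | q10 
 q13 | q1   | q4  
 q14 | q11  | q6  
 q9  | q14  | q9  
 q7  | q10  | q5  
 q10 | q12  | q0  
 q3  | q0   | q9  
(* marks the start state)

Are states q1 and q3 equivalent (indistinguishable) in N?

First remove the unreachable states {q2,q7,q8}; 12 states remain.
P0 = {q5,q13} | {q0,q1,q3,q4,q6,q9,q10,q11,q12,q14}.
Refine {q0,q1,q3,q4,q6,q9,q10,q11,q12,q14} on symbol q: members go to different blocks, giving {q1,q3,q4,q6,q9,q10,q12,q14} and {q0,q11}.
On input p, block {q1,q3,q4,q6,q9,q10,q12,q14} splits into {q1,q4,q6,q9,q10} and {q3,q12,q14}.
On input p, block {q1,q4,q6,q9,q10} splits into {q4,q6,q9,q10} and {q1}.
Refine {q4,q6,q9,q10} on symbol q: members go to different blocks, giving {q4,q10} and {q6,q9}.
Stable partition: {q5,q13} | {q4,q10} | {q0,q11} | {q3,q12,q14} | {q1} | {q6,q9} — 6 equivalence classes.
q1 and q3 end up in different blocks, so they are distinguishable. For instance, the string 'pq' is accepted from only q3.

No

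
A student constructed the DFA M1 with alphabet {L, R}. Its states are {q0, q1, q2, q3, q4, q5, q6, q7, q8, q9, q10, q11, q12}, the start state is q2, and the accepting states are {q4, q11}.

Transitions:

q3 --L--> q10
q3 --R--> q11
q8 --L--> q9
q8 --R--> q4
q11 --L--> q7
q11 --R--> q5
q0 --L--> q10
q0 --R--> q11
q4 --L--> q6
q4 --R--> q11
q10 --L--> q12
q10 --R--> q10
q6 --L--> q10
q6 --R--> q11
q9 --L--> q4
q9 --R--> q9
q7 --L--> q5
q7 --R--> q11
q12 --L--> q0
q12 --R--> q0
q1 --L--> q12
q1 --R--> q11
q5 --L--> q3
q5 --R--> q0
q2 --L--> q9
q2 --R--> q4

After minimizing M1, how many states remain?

States {q1,q8} cannot be reached from the start state, so discard them.
P0 = {q4,q11} | {q0,q2,q3,q5,q6,q7,q9,q10,q12}.
Split {q4,q11} by δ(·,R) → {q4} and {q11}.
Refine {q0,q2,q3,q5,q6,q7,q9,q10,q12} on symbol L: members go to different blocks, giving {q0,q2,q3,q5,q6,q7,q10,q12} and {q9}.
Refine {q0,q2,q3,q5,q6,q7,q10,q12} on symbol L: members go to different blocks, giving {q0,q3,q5,q6,q7,q10,q12} and {q2}.
On input R, block {q0,q3,q5,q6,q7,q10,q12} splits into {q0,q3,q6,q7} and {q5,q10,q12}.
On input L, block {q5,q10,q12} splits into {q5,q12} and {q10}.
On input L, block {q0,q3,q6,q7} splits into {q0,q3,q6} and {q7}.
No further refinement is possible. Final partition (8 blocks): {q4} | {q0,q3,q6} | {q11} | {q9} | {q2} | {q5,q12} | {q10} | {q7}.

8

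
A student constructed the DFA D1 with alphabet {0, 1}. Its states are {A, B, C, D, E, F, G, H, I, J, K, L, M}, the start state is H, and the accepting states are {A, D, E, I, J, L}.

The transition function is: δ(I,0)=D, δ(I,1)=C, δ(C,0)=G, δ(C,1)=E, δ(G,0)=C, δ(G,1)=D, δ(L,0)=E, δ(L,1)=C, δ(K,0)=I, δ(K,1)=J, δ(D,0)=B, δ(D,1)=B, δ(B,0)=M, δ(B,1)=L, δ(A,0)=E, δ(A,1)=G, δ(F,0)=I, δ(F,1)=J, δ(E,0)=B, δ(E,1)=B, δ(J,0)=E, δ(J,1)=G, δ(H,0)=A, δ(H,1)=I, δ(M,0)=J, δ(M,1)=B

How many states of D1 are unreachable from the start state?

Starting at H and following transitions, the reachable set is {A, B, C, D, E, G, H, I, J, L, M}. That leaves F, K unreachable — 2 in total.

2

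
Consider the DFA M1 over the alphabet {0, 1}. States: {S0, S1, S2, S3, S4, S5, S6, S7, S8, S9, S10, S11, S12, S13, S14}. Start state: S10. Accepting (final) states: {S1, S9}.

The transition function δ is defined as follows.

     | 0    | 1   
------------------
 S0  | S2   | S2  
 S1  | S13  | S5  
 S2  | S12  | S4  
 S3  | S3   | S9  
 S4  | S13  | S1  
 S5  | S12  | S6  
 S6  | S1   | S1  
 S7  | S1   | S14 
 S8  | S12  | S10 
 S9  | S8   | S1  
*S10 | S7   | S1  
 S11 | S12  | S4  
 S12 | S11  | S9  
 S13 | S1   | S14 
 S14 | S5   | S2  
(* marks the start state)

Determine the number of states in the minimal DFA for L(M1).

Reachable states from the start: {S1,S2,S4,S5,S6,S7,S8,S9,S10,S11,S12,S13,S14}. Unreachable: {S0,S3} — drop them.
Start with accepting vs non-accepting: {S1,S9} | {S2,S4,S5,S6,S7,S8,S10,S11,S12,S13,S14}.
On input 1, block {S1,S9} splits into {S1} and {S9}.
Split {S2,S4,S5,S6,S7,S8,S10,S11,S12,S13,S14} by δ(·,0) → {S2,S4,S5,S8,S10,S11,S12,S14} and {S6,S7,S13}.
Refine {S2,S4,S5,S8,S10,S11,S12,S14} on symbol 0: members go to different blocks, giving {S2,S5,S8,S11,S12,S14} and {S4,S10}.
On input 1, block {S2,S5,S8,S11,S12,S14} splits into {S2,S8,S11} and {S5} and {S12} and {S14}.
Split {S6,S7,S13} by δ(·,1) → {S7,S13} and {S6}.
The partition is now stable with 9 blocks: {S1} | {S2,S8,S11} | {S9} | {S7,S13} | {S4,S10} | {S5} | {S12} | {S14} | {S6}.

9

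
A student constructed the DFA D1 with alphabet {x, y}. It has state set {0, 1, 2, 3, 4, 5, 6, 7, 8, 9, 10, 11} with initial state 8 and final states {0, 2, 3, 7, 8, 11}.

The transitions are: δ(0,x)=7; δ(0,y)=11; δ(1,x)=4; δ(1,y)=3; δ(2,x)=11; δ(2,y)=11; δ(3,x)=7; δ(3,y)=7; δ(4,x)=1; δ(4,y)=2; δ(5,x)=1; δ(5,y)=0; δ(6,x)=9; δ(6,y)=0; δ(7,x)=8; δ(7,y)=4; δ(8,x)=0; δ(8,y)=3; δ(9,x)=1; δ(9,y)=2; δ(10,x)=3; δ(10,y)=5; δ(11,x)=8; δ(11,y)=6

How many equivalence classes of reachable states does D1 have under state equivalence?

4

States {5,10} cannot be reached from the start state, so discard them.
Initial partition by acceptance: {0,2,3,7,8,11} | {1,4,6,9}.
Refine {0,2,3,7,8,11} on symbol y: members go to different blocks, giving {0,2,3,8} and {7,11}.
Split {0,2,3,8} by δ(·,x) → {0,2,3} and {8}.
No further refinement is possible. Final partition (4 blocks): {0,2,3} | {1,4,6,9} | {7,11} | {8}.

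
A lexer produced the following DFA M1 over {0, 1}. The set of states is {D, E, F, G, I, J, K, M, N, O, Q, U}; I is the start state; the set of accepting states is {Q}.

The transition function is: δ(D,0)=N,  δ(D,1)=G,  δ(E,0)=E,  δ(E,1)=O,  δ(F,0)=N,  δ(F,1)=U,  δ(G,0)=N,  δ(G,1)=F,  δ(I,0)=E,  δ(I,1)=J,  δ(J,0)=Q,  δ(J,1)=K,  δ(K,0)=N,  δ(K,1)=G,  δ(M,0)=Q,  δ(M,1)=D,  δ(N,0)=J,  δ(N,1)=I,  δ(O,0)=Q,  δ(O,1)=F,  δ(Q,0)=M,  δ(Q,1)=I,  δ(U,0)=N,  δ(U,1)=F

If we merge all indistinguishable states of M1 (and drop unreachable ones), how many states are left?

5

Start with accepting vs non-accepting: {Q} | {D,E,F,G,I,J,K,M,N,O,U}.
Refine {D,E,F,G,I,J,K,M,N,O,U} on symbol 0: members go to different blocks, giving {D,E,F,G,I,K,N,U} and {J,M,O}.
Refine {D,E,F,G,I,K,N,U} on symbol 0: members go to different blocks, giving {D,E,F,G,I,K,U} and {N}.
Split {D,E,F,G,I,K,U} by δ(·,0) → {D,F,G,K,U} and {E,I}.
The partition is now stable with 5 blocks: {Q} | {D,F,G,K,U} | {J,M,O} | {N} | {E,I}.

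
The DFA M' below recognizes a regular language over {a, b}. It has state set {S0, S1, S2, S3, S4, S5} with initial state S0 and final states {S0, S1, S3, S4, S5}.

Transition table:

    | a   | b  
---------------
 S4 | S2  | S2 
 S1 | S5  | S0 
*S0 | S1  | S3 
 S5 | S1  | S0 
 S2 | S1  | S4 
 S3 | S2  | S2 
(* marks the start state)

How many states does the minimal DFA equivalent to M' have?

Start with accepting vs non-accepting: {S0,S1,S3,S4,S5} | {S2}.
Split {S0,S1,S3,S4,S5} by δ(·,a) → {S0,S1,S5} and {S3,S4}.
Refine {S0,S1,S5} on symbol b: members go to different blocks, giving {S1,S5} and {S0}.
Stable partition: {S1,S5} | {S2} | {S3,S4} | {S0} — 4 equivalence classes.

4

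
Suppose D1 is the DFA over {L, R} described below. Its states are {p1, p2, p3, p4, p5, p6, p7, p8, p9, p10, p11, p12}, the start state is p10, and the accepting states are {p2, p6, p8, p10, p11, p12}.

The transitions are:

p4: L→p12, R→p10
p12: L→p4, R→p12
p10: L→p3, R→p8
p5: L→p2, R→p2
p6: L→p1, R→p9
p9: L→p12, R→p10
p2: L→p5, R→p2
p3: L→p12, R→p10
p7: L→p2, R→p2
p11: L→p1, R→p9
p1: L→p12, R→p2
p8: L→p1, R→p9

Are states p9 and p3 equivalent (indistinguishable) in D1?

Reachable states from the start: {p1,p2,p3,p4,p5,p8,p9,p10,p12}. Unreachable: {p6,p7,p11} — drop them.
Start with accepting vs non-accepting: {p2,p8,p10,p12} | {p1,p3,p4,p5,p9}.
On input R, block {p2,p8,p10,p12} splits into {p2,p10,p12} and {p8}.
Refine {p2,p10,p12} on symbol R: members go to different blocks, giving {p2,p12} and {p10}.
Refine {p1,p3,p4,p5,p9} on symbol R: members go to different blocks, giving {p3,p4,p9} and {p1,p5}.
On input L, block {p2,p12} splits into {p2} and {p12}.
Refine {p1,p5} on symbol L: members go to different blocks, giving {p1} and {p5}.
No further refinement is possible. Final partition (7 blocks): {p2} | {p3,p4,p9} | {p8} | {p10} | {p1} | {p12} | {p5}.
p9 and p3 lie in the same block of the stable partition, so they are equivalent — no string distinguishes them.

Yes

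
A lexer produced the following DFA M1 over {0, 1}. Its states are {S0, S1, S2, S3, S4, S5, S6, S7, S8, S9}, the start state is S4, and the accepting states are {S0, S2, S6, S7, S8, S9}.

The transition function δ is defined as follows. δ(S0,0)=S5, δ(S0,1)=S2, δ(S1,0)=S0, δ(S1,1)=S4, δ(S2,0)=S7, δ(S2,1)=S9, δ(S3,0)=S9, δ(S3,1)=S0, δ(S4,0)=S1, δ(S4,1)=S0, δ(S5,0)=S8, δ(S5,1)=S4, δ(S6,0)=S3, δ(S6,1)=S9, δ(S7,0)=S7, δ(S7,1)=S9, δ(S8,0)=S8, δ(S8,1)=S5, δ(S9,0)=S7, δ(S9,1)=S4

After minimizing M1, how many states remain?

First remove the unreachable states {S3,S6}; 8 states remain.
Start with accepting vs non-accepting: {S0,S2,S7,S8,S9} | {S1,S4,S5}.
Split {S0,S2,S7,S8,S9} by δ(·,0) → {S2,S7,S8,S9} and {S0}.
On input 1, block {S2,S7,S8,S9} splits into {S2,S7} and {S8,S9}.
On input 0, block {S1,S4,S5} splits into {S1} and {S4} and {S5}.
Split {S8,S9} by δ(·,0) → {S8} and {S9}.
No further refinement is possible. Final partition (7 blocks): {S2,S7} | {S1} | {S0} | {S8} | {S4} | {S5} | {S9}.

7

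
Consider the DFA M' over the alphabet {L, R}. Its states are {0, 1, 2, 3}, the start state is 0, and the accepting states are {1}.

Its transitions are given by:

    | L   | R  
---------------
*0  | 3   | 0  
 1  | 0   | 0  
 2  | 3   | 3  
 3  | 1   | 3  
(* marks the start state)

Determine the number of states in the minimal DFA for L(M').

3

States {2} cannot be reached from the start state, so discard them.
P0 = {1} | {0,3}.
Split {0,3} by δ(·,L) → {0} and {3}.
The partition is now stable with 3 blocks: {1} | {0} | {3}.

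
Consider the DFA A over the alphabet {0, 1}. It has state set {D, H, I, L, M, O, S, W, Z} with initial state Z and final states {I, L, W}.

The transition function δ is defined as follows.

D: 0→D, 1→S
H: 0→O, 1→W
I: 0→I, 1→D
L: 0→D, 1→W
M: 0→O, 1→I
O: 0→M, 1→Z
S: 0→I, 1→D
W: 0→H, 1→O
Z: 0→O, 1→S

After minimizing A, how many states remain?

First remove the unreachable states {H,L,W}; 6 states remain.
Start with accepting vs non-accepting: {I} | {D,M,O,S,Z}.
Refine {D,M,O,S,Z} on symbol 0: members go to different blocks, giving {D,M,O,Z} and {S}.
Refine {D,M,O,Z} on symbol 1: members go to different blocks, giving {D,Z} and {M} and {O}.
On input 0, block {D,Z} splits into {D} and {Z}.
The partition is now stable with 6 blocks: {I} | {D} | {S} | {M} | {O} | {Z}.

6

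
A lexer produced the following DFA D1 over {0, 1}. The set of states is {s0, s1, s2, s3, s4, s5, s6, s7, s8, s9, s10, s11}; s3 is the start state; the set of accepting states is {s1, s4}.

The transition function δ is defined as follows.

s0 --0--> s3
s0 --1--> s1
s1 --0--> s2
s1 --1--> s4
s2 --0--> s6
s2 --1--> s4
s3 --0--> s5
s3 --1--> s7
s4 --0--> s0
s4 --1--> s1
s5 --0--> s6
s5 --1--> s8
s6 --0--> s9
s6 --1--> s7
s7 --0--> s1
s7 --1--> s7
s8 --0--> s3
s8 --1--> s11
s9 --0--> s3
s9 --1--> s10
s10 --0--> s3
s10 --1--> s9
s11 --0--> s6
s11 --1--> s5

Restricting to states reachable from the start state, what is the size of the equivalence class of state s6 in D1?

2

Initial partition by acceptance: {s1,s4} | {s0,s2,s3,s5,s6,s7,s8,s9,s10,s11}.
Split {s0,s2,s3,s5,s6,s7,s8,s9,s10,s11} by δ(·,0) → {s0,s2,s3,s5,s6,s8,s9,s10,s11} and {s7}.
On input 1, block {s0,s2,s3,s5,s6,s8,s9,s10,s11} splits into {s5,s8,s9,s10,s11} and {s0,s2} and {s3,s6}.
The partition is now stable with 5 blocks: {s1,s4} | {s5,s8,s9,s10,s11} | {s7} | {s0,s2} | {s3,s6}.
The equivalence class containing s6 is {s3,s6}, of size 2.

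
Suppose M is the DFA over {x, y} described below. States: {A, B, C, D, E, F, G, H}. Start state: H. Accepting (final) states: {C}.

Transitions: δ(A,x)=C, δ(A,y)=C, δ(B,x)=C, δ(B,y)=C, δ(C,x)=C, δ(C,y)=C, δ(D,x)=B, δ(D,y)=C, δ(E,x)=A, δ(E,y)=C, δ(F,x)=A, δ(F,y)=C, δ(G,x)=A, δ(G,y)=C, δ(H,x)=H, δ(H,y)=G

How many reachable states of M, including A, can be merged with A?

Reachable states from the start: {A,C,G,H}. Unreachable: {B,D,E,F} — drop them.
Start with accepting vs non-accepting: {C} | {A,G,H}.
On input x, block {A,G,H} splits into {G,H} and {A}.
Refine {G,H} on symbol x: members go to different blocks, giving {G} and {H}.
The partition is now stable with 4 blocks: {C} | {G} | {A} | {H}.
The equivalence class containing A is {A}, of size 1.

1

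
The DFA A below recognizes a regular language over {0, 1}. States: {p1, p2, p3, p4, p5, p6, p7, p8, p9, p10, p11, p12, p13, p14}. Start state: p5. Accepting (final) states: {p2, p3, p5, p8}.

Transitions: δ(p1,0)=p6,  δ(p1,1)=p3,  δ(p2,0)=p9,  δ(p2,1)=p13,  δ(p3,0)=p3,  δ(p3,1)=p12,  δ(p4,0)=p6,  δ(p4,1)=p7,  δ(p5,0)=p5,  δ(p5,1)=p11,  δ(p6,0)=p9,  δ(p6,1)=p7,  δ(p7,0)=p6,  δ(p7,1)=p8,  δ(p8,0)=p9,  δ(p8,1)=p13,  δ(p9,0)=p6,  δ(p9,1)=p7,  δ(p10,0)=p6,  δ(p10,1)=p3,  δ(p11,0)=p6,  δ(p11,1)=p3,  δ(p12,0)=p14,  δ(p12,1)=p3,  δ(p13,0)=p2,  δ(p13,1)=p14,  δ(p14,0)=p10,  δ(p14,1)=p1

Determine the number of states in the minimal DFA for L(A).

Reachable states from the start: {p1,p2,p3,p5,p6,p7,p8,p9,p10,p11,p12,p13,p14}. Unreachable: {p4} — drop them.
Start with accepting vs non-accepting: {p2,p3,p5,p8} | {p1,p6,p7,p9,p10,p11,p12,p13,p14}.
On input 0, block {p2,p3,p5,p8} splits into {p2,p8} and {p3,p5}.
Split {p1,p6,p7,p9,p10,p11,p12,p13,p14} by δ(·,0) → {p1,p6,p7,p9,p10,p11,p12,p14} and {p13}.
Split {p1,p6,p7,p9,p10,p11,p12,p14} by δ(·,1) → {p1,p10,p11,p12} and {p6,p9,p14} and {p7}.
Refine {p6,p9,p14} on symbol 0: members go to different blocks, giving {p6,p9} and {p14}.
On input 0, block {p1,p10,p11,p12} splits into {p1,p10,p11} and {p12}.
On input 1, block {p3,p5} splits into {p3} and {p5}.
Stable partition: {p2,p8} | {p1,p10,p11} | {p3} | {p13} | {p6,p9} | {p7} | {p14} | {p12} | {p5} — 9 equivalence classes.

9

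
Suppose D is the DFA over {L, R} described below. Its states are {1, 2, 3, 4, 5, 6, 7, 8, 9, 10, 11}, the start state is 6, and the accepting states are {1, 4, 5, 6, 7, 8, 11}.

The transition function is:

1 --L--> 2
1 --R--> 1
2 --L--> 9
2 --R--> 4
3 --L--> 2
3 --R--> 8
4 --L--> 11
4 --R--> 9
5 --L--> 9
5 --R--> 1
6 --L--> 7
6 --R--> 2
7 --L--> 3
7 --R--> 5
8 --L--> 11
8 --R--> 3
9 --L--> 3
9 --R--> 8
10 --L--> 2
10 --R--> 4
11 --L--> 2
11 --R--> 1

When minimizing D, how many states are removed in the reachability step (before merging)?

BFS from 6 reaches {1, 2, 3, 4, 5, 6, 7, 8, 9, 11}; the 1 state(s) 10 are never visited.

1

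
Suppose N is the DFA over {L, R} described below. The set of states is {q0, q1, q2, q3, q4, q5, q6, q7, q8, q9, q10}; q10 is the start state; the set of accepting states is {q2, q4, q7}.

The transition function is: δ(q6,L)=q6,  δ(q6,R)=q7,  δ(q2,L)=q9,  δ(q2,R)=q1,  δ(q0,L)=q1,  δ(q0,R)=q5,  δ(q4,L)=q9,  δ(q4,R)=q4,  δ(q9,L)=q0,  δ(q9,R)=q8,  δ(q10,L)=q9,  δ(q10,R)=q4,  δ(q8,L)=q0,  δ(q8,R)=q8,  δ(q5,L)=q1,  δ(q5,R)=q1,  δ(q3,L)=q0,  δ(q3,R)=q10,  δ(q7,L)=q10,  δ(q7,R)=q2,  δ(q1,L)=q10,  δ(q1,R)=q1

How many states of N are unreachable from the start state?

No path from q10 leads to q2, q3, q6, q7; the other 7 states are all reachable.

4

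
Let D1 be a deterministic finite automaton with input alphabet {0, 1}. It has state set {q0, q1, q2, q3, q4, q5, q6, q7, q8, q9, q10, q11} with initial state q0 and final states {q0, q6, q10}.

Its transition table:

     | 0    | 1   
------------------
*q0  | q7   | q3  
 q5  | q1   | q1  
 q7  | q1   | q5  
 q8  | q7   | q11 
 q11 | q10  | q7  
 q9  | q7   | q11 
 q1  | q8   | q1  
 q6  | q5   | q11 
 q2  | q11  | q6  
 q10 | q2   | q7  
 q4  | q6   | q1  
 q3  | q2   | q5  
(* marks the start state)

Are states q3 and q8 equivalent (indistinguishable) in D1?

States {q4,q9} cannot be reached from the start state, so discard them.
Start with accepting vs non-accepting: {q0,q6,q10} | {q1,q2,q3,q5,q7,q8,q11}.
Split {q1,q2,q3,q5,q7,q8,q11} by δ(·,0) → {q1,q2,q3,q5,q7,q8} and {q11}.
On input 1, block {q0,q6,q10} splits into {q0,q10} and {q6}.
Split {q1,q2,q3,q5,q7,q8} by δ(·,0) → {q1,q3,q5,q7,q8} and {q2}.
On input 0, block {q0,q10} splits into {q0} and {q10}.
On input 0, block {q1,q3,q5,q7,q8} splits into {q1,q5,q7,q8} and {q3}.
Split {q1,q5,q7,q8} by δ(·,1) → {q1,q5,q7} and {q8}.
Split {q1,q5,q7} by δ(·,0) → {q5,q7} and {q1}.
Split {q5,q7} by δ(·,1) → {q5} and {q7}.
Stable partition: {q0} | {q5} | {q11} | {q6} | {q2} | {q10} | {q3} | {q8} | {q1} | {q7} — 10 equivalence classes.
q3 and q8 end up in different blocks, so they are distinguishable. For instance, the string '01' is accepted from only q3.

No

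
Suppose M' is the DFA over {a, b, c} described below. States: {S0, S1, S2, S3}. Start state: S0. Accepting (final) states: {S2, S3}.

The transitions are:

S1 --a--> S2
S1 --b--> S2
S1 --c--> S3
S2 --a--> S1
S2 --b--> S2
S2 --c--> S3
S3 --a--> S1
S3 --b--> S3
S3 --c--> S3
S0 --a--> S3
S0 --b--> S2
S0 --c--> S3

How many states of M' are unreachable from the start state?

0

A breadth-first search from the start state visits every state.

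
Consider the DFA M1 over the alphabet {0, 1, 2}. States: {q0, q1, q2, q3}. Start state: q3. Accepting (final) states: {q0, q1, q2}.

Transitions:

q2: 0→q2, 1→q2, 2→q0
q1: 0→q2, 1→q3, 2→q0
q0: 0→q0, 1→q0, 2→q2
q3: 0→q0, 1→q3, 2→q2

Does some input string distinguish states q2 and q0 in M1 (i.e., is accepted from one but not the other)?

States {q1} cannot be reached from the start state, so discard them.
Initial partition by acceptance: {q0,q2} | {q3}.
Stable partition: {q0,q2} | {q3} — 2 equivalence classes.
q2 and q0 lie in the same block of the stable partition, so they are equivalent — no string distinguishes them.

No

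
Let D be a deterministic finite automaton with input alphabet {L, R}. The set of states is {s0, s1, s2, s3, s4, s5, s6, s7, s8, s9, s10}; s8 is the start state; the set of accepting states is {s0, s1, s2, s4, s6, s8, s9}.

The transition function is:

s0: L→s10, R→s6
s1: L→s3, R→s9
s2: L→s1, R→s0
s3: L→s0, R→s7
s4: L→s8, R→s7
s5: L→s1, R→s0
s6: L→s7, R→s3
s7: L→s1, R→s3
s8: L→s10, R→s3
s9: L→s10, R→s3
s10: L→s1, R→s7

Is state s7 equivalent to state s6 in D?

Reachable states from the start: {s0,s1,s3,s6,s7,s8,s9,s10}. Unreachable: {s2,s4,s5} — drop them.
Start with accepting vs non-accepting: {s0,s1,s6,s8,s9} | {s3,s7,s10}.
On input R, block {s0,s1,s6,s8,s9} splits into {s6,s8,s9} and {s0,s1}.
No further refinement is possible. Final partition (3 blocks): {s6,s8,s9} | {s3,s7,s10} | {s0,s1}.
s7 and s6 end up in different blocks, so they are distinguishable. For instance, the string 'ε' is accepted from only s6.

No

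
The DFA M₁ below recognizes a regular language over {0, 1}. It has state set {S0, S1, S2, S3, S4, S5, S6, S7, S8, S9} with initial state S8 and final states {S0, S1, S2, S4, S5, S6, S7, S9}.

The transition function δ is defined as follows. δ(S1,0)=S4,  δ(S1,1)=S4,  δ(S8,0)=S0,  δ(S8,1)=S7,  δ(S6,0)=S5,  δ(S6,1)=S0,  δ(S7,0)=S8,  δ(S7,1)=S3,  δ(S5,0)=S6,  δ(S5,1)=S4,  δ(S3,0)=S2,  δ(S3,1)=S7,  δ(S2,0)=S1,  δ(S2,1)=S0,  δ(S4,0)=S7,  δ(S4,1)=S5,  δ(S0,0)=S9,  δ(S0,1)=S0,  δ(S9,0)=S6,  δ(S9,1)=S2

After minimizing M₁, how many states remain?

10

Initial partition by acceptance: {S0,S1,S2,S4,S5,S6,S7,S9} | {S3,S8}.
Refine {S0,S1,S2,S4,S5,S6,S7,S9} on symbol 0: members go to different blocks, giving {S0,S1,S2,S4,S5,S6,S9} and {S7}.
Split {S0,S1,S2,S4,S5,S6,S9} by δ(·,0) → {S0,S1,S2,S5,S6,S9} and {S4}.
On input 0, block {S0,S1,S2,S5,S6,S9} splits into {S0,S2,S5,S6,S9} and {S1}.
Refine {S0,S2,S5,S6,S9} on symbol 0: members go to different blocks, giving {S0,S5,S6,S9} and {S2}.
Refine {S0,S5,S6,S9} on symbol 1: members go to different blocks, giving {S0,S6} and {S5} and {S9}.
Split {S0,S6} by δ(·,0) → {S0} and {S6}.
On input 0, block {S3,S8} splits into {S3} and {S8}.
No further refinement is possible. Final partition (10 blocks): {S0} | {S3} | {S7} | {S4} | {S1} | {S2} | {S5} | {S9} | {S6} | {S8}.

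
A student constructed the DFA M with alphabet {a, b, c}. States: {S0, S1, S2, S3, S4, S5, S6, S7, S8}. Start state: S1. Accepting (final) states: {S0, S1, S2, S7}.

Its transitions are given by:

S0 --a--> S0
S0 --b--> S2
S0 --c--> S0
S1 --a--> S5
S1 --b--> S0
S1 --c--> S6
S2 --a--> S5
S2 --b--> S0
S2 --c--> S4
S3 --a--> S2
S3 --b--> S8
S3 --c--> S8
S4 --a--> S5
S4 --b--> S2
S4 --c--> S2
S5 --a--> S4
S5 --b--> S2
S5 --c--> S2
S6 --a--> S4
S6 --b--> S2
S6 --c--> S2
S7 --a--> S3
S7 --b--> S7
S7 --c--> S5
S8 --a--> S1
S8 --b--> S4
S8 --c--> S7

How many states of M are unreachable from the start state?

BFS from S1 reaches {S0, S1, S2, S4, S5, S6}; the 3 state(s) S3, S7, S8 are never visited.

3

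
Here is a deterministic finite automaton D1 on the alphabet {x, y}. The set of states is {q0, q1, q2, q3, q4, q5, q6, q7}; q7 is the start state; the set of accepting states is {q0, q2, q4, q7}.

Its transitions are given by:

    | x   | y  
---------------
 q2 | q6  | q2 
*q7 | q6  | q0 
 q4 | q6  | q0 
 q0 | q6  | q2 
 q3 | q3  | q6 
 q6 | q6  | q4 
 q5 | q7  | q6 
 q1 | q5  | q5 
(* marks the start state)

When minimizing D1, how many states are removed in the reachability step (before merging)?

BFS from q7 reaches {q0, q2, q4, q6, q7}; the 3 state(s) q1, q3, q5 are never visited.

3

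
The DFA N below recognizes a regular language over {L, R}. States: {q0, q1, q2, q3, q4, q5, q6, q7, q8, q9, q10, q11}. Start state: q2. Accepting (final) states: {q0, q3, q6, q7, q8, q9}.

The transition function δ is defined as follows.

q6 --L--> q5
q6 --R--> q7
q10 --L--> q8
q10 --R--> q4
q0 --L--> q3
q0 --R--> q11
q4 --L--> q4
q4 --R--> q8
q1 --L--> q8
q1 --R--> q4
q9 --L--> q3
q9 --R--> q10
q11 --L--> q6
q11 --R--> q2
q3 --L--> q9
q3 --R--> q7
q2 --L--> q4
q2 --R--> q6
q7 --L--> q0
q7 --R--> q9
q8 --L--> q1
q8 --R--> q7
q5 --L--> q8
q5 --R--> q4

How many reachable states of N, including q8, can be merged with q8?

2

All states are reachable from the start state.
Initial partition by acceptance: {q0,q3,q6,q7,q8,q9} | {q1,q2,q4,q5,q10,q11}.
Refine {q0,q3,q6,q7,q8,q9} on symbol L: members go to different blocks, giving {q0,q3,q7,q9} and {q6,q8}.
Split {q0,q3,q7,q9} by δ(·,R) → {q0,q9} and {q3,q7}.
Refine {q1,q2,q4,q5,q10,q11} on symbol L: members go to different blocks, giving {q1,q5,q10,q11} and {q2,q4}.
Split {q3,q7} by δ(·,R) → {q3} and {q7}.
Stable partition: {q0,q9} | {q1,q5,q10,q11} | {q6,q8} | {q3} | {q2,q4} | {q7} — 6 equivalence classes.
The equivalence class containing q8 is {q6,q8}, of size 2.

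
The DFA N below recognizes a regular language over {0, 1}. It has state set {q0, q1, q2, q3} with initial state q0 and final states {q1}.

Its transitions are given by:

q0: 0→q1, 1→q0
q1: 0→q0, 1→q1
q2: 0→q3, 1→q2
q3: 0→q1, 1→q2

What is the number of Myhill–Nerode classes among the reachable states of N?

First remove the unreachable states {q2,q3}; 2 states remain.
P0 = {q1} | {q0}.
No further refinement is possible. Final partition (2 blocks): {q1} | {q0}.

2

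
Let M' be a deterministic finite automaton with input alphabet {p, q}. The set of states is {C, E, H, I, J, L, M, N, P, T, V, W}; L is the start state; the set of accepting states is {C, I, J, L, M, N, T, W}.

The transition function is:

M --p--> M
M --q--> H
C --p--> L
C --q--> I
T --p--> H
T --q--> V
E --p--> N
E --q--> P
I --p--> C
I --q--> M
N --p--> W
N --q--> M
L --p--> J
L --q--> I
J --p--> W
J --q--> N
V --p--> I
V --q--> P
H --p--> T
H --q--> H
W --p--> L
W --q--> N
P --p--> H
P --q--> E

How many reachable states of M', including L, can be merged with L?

4

All states are reachable from the start state.
P0 = {C,I,J,L,M,N,T,W} | {E,H,P,V}.
Split {C,I,J,L,M,N,T,W} by δ(·,p) → {C,I,J,L,M,N,W} and {T}.
On input q, block {C,I,J,L,M,N,W} splits into {C,I,J,L,N,W} and {M}.
Split {C,I,J,L,N,W} by δ(·,q) → {C,J,L,W} and {I,N}.
On input p, block {E,H,P,V} splits into {E,V} and {P} and {H}.
The partition is now stable with 7 blocks: {C,J,L,W} | {E,V} | {T} | {M} | {I,N} | {P} | {H}.
The equivalence class containing L is {C,J,L,W}, of size 4.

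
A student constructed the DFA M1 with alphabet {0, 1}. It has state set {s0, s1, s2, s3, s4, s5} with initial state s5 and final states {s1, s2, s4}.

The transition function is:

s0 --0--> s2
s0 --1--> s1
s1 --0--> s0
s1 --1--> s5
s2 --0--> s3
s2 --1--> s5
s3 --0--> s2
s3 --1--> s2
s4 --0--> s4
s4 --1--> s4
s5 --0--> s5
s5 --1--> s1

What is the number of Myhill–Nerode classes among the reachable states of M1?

3

Reachable states from the start: {s0,s1,s2,s3,s5}. Unreachable: {s4} — drop them.
P0 = {s1,s2} | {s0,s3,s5}.
Split {s0,s3,s5} by δ(·,0) → {s0,s3} and {s5}.
The partition is now stable with 3 blocks: {s1,s2} | {s0,s3} | {s5}.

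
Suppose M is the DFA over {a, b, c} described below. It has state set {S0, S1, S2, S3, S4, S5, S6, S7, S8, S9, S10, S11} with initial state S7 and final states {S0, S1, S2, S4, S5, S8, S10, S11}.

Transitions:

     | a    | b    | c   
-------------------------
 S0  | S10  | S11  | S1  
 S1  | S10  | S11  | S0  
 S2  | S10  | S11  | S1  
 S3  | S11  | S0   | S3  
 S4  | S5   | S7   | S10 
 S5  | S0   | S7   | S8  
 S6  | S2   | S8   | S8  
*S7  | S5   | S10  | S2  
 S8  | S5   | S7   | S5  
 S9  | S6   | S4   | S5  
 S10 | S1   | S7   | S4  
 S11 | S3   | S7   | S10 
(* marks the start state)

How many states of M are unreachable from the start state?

2

Starting at S7 and following transitions, the reachable set is {S0, S1, S2, S3, S4, S5, S7, S8, S10, S11}. That leaves S6, S9 unreachable — 2 in total.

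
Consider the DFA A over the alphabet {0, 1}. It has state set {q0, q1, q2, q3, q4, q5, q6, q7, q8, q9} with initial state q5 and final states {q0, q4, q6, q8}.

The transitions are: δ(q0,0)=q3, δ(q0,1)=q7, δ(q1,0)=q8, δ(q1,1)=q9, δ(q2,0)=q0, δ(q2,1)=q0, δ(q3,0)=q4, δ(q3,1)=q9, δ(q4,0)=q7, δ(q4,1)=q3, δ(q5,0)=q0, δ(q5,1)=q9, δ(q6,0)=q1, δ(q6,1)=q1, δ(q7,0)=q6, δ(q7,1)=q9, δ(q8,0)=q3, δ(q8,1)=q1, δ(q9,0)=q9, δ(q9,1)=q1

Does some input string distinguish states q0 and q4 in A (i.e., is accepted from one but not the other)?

No

Reachable states from the start: {q0,q1,q3,q4,q5,q6,q7,q8,q9}. Unreachable: {q2} — drop them.
Start with accepting vs non-accepting: {q0,q4,q6,q8} | {q1,q3,q5,q7,q9}.
Split {q1,q3,q5,q7,q9} by δ(·,0) → {q1,q3,q5,q7} and {q9}.
The partition is now stable with 3 blocks: {q0,q4,q6,q8} | {q1,q3,q5,q7} | {q9}.
q0 and q4 lie in the same block of the stable partition, so they are equivalent — no string distinguishes them.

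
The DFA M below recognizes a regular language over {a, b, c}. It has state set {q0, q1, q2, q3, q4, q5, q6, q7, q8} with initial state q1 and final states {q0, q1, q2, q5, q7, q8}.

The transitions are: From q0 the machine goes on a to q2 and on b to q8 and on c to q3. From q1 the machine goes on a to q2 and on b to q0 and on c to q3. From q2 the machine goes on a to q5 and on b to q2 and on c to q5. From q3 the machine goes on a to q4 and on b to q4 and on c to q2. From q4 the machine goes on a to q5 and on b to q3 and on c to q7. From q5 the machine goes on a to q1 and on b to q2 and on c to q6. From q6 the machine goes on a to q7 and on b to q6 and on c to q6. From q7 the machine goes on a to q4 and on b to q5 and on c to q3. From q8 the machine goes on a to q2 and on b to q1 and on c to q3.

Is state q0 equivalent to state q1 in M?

P0 = {q0,q1,q2,q5,q7,q8} | {q3,q4,q6}.
Split {q0,q1,q2,q5,q7,q8} by δ(·,a) → {q0,q1,q2,q5,q8} and {q7}.
Refine {q0,q1,q2,q5,q8} on symbol c: members go to different blocks, giving {q0,q1,q5,q8} and {q2}.
Split {q0,q1,q5,q8} by δ(·,a) → {q0,q1,q8} and {q5}.
On input a, block {q3,q4,q6} splits into {q3} and {q4} and {q6}.
No further refinement is possible. Final partition (7 blocks): {q0,q1,q8} | {q3} | {q7} | {q2} | {q5} | {q4} | {q6}.
q0 and q1 lie in the same block of the stable partition, so they are equivalent — no string distinguishes them.

Yes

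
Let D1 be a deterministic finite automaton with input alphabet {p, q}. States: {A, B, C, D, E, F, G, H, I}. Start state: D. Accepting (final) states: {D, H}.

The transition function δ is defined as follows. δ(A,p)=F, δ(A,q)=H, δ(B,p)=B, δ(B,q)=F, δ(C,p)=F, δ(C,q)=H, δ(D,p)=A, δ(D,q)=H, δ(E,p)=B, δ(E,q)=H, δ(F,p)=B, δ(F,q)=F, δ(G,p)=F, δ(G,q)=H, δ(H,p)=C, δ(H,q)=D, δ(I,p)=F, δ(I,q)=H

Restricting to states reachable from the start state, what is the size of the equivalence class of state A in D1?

First remove the unreachable states {E,G,I}; 6 states remain.
P0 = {D,H} | {A,B,C,F}.
Split {A,B,C,F} by δ(·,q) → {A,C} and {B,F}.
No further refinement is possible. Final partition (3 blocks): {D,H} | {A,C} | {B,F}.
State A belongs to the block {A,C}, which has 2 states.

2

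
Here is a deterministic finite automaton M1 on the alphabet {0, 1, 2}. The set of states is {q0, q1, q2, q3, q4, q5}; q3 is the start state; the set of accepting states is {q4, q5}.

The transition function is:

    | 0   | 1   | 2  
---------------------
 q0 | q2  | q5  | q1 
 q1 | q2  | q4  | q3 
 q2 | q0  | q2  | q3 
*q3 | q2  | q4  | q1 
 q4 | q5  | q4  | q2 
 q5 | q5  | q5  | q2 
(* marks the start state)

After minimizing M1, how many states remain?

Initial partition by acceptance: {q4,q5} | {q0,q1,q2,q3}.
On input 1, block {q0,q1,q2,q3} splits into {q0,q1,q3} and {q2}.
No further refinement is possible. Final partition (3 blocks): {q4,q5} | {q0,q1,q3} | {q2}.

3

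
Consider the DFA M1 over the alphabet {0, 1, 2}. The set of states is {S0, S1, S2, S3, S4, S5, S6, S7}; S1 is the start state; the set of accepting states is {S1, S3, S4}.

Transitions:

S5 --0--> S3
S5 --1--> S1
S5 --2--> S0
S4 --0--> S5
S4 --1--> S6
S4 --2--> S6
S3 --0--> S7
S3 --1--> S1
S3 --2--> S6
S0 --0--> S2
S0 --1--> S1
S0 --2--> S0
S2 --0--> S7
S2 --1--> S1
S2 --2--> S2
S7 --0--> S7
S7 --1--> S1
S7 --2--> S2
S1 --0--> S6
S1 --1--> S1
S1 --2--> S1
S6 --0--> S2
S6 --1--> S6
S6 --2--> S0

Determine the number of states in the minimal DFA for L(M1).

Reachable states from the start: {S0,S1,S2,S6,S7}. Unreachable: {S3,S4,S5} — drop them.
Initial partition by acceptance: {S1} | {S0,S2,S6,S7}.
Refine {S0,S2,S6,S7} on symbol 1: members go to different blocks, giving {S0,S2,S7} and {S6}.
Stable partition: {S1} | {S0,S2,S7} | {S6} — 3 equivalence classes.

3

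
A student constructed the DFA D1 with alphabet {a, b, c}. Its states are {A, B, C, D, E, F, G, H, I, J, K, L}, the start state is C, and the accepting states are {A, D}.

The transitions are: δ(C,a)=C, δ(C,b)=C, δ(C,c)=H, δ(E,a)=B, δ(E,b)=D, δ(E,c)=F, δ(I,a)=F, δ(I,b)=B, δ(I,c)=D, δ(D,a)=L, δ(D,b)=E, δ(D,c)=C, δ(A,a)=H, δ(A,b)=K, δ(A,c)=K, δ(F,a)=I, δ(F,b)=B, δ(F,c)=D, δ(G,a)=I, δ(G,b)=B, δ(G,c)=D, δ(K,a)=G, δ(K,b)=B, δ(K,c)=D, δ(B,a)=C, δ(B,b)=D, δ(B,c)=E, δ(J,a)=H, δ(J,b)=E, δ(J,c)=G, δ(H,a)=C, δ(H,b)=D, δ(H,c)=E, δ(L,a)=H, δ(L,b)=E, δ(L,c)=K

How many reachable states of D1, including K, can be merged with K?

4

Reachable states from the start: {B,C,D,E,F,G,H,I,K,L}. Unreachable: {A,J} — drop them.
P0 = {D} | {B,C,E,F,G,H,I,K,L}.
On input b, block {B,C,E,F,G,H,I,K,L} splits into {C,F,G,I,K,L} and {B,E,H}.
Split {C,F,G,I,K,L} by δ(·,a) → {C,F,G,I,K} and {L}.
Refine {C,F,G,I,K} on symbol b: members go to different blocks, giving {F,G,I,K} and {C}.
On input a, block {B,E,H} splits into {B,H} and {E}.
No further refinement is possible. Final partition (6 blocks): {D} | {F,G,I,K} | {B,H} | {L} | {C} | {E}.
The equivalence class containing K is {F,G,I,K}, of size 4.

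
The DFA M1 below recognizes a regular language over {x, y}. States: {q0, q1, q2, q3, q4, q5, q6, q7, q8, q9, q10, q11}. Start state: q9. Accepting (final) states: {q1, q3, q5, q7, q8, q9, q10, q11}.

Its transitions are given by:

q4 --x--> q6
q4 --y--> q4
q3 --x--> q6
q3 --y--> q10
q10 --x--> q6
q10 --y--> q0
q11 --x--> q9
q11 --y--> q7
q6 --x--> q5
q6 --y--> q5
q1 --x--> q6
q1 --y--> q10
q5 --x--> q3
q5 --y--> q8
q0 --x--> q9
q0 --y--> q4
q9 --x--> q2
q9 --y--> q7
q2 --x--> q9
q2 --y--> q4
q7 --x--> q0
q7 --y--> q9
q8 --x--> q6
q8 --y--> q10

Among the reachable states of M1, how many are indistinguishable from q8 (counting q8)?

First remove the unreachable states {q1,q11}; 10 states remain.
Initial partition by acceptance: {q3,q5,q7,q8,q9,q10} | {q0,q2,q4,q6}.
Split {q3,q5,q7,q8,q9,q10} by δ(·,x) → {q3,q7,q8,q9,q10} and {q5}.
Refine {q3,q7,q8,q9,q10} on symbol y: members go to different blocks, giving {q3,q7,q8,q9} and {q10}.
Split {q3,q7,q8,q9} by δ(·,y) → {q3,q8} and {q7,q9}.
On input x, block {q0,q2,q4,q6} splits into {q0,q2} and {q4} and {q6}.
Stable partition: {q3,q8} | {q0,q2} | {q5} | {q10} | {q7,q9} | {q4} | {q6} — 7 equivalence classes.
The equivalence class containing q8 is {q3,q8}, of size 2.

2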